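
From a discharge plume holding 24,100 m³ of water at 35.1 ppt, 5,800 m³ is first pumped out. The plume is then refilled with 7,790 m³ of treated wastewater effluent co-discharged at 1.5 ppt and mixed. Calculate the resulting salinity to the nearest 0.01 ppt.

Remaining after removal: 18,300 m³ at 35.1 ppt (salt = 642,330)
After addition: salt = 642,330 + 7,790×1.5 = 654,015; volume = 26,090 m³
S = 654,015 / 26,090 = 25.0677 ppt

25.07 ppt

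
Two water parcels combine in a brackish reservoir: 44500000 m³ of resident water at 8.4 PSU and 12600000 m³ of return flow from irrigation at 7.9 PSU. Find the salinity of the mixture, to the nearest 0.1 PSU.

Weighted by volume,
salt = 44,500,000×8.4 + 12,600,000×7.9 = 373,800,000 + 99,540,000 = 473,340,000
volume = 44,500,000 + 12,600,000 = 57,100,000 m³
S = 473,340,000 / 57,100,000 = 8.29 PSU

8.3 PSU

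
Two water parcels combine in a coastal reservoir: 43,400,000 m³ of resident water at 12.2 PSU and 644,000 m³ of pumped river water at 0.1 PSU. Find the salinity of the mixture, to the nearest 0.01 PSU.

Salt balance:
salt = 43,400,000×12.2 + 644,000×0.1 = 529,480,000 + 64,400 = 529,544,400
volume = 43,400,000 + 644,000 = 44,044,000 m³
S = 529,544,400 / 44,044,000 = 12.0231 PSU

12.02 PSU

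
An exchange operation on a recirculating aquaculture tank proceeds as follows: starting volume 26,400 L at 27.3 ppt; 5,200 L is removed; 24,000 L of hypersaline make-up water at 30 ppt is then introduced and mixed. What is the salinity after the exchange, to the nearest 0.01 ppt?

Remaining after removal: 21,200 L at 27.3 ppt (salt = 578,760)
After addition: salt = 578,760 + 24,000×30 = 1,298,760; volume = 45,200 L
S = 1,298,760 / 45,200 = 28.7336 ppt

28.73 ppt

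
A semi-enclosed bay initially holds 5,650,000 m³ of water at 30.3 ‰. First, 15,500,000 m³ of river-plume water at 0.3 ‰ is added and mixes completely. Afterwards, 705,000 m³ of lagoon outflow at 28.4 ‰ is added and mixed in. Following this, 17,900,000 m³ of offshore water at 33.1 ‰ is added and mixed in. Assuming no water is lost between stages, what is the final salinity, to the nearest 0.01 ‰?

19.83 ‰

Conserving salt mass:
Initial salt = 5,650,000×30.3 = 171,195,000
After stage 1: salt = 171,195,000 + 15,500,000×0.3 = 175,845,000; volume = 21,150,000 m³; S = 8.314 ‰
After stage 2: salt = 175,845,000 + 705,000×28.4 = 195,867,000; volume = 21,855,000 m³; S = 8.962 ‰
After stage 3: salt = 195,867,000 + 17,900,000×33.1 = 788,357,000; volume = 39,755,000 m³
S = 788,357,000 / 39,755,000 = 19.8304 ‰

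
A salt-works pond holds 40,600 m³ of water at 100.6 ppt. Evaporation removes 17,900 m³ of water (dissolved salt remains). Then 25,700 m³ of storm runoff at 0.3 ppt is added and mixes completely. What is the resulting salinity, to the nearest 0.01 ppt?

After evaporation: salt = 40,600×100.6 = 4,084,360; volume = 40,600 − 17,900 = 22,700 m³
After mixing: salt = 4,084,360 + 25,700×0.3 = 4,092,070; volume = 22,700 + 25,700 = 48,400 m³
S = 4,092,070 / 48,400 = 84.5469 ppt

84.55 ppt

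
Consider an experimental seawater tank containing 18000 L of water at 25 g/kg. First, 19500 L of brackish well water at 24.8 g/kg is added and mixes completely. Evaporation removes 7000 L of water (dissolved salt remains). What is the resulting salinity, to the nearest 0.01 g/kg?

After mixing: salt = 18,000×25 + 19,500×24.8 = 933,600; volume = 37,500 L
After evaporation: salt unchanged = 933,600; volume = 37,500 − 7,000 = 30,500 L
S = 933,600 / 30,500 = 30.6098 g/kg

30.61 g/kg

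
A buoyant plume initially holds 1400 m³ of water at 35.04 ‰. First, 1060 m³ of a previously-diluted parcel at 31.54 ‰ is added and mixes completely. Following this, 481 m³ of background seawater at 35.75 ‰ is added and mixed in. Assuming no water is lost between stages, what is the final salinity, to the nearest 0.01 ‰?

Mass of salt is conserved:
Initial salt = 1,400×35.04 = 49,056
After stage 1: salt = 49,056 + 1,060×31.54 = 82,488.4; volume = 2,460 m³; S = 33.532 ‰
After stage 2: salt = 82,488.4 + 481×35.75 = 99,684.15; volume = 2,941 m³
S = 99,684.15 / 2,941 = 33.8946 ‰

33.89 ‰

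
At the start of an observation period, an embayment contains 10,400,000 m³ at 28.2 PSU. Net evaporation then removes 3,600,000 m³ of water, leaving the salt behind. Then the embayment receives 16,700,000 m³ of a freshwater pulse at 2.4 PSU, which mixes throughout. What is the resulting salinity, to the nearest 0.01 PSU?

After evaporation: salt = 10,400,000×28.2 = 293,280,000; volume = 10,400,000 − 3,600,000 = 6,800,000 m³
After mixing: salt = 293,280,000 + 16,700,000×2.4 = 333,360,000; volume = 6,800,000 + 16,700,000 = 23,500,000 m³
S = 333,360,000 / 23,500,000 = 14.1855 PSU

14.19 PSU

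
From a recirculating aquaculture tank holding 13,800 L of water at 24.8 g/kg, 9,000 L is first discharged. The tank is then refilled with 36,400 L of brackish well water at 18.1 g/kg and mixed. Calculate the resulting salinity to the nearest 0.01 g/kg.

18.88 g/kg

Remaining after removal: 4,800 L at 24.8 g/kg (salt = 119,040)
After addition: salt = 119,040 + 36,400×18.1 = 777,880; volume = 41,200 L
S = 777,880 / 41,200 = 18.8806 g/kg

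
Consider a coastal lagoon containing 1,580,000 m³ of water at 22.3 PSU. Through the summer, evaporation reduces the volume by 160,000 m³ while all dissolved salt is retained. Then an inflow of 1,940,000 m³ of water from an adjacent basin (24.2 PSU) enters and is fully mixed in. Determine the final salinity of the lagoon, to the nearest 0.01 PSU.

24.46 PSU

After evaporation: salt = 1,580,000×22.3 = 35,234,000; volume = 1,580,000 − 160,000 = 1,420,000 m³
After mixing: salt = 35,234,000 + 1,940,000×24.2 = 82,182,000; volume = 1,420,000 + 1,940,000 = 3,360,000 m³
S = 82,182,000 / 3,360,000 = 24.4589 PSU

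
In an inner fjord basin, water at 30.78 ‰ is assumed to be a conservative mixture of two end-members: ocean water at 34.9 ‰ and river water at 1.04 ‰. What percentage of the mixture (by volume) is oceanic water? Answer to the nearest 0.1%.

87.8%

Let g be the oceanic fraction. Salt balance per unit volume:
g×34.9 + (1−g)×1.04 = 30.78
g = (30.78 − 1.04) / (34.9 − 1.04) = 29.74/33.86 = 0.8783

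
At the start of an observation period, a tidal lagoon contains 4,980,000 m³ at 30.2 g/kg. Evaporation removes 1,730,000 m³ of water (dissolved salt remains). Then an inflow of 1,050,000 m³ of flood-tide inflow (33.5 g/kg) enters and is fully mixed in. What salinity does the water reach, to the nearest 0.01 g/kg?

After evaporation: salt = 4,980,000×30.2 = 150,396,000; volume = 4,980,000 − 1,730,000 = 3,250,000 m³
After mixing: salt = 150,396,000 + 1,050,000×33.5 = 185,571,000; volume = 3,250,000 + 1,050,000 = 4,300,000 m³
S = 185,571,000 / 4,300,000 = 43.156 g/kg

43.16 g/kg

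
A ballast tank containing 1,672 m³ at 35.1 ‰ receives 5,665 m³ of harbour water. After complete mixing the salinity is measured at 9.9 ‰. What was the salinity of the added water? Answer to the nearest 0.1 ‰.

2.5 ‰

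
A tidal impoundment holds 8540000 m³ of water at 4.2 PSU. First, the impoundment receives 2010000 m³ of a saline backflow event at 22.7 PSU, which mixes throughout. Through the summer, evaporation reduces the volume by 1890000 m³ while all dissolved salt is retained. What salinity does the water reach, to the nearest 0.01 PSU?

9.41 PSU

After mixing: salt = 8,540,000×4.2 + 2,010,000×22.7 = 81,495,000; volume = 10,550,000 m³
After evaporation: salt unchanged = 81,495,000; volume = 10,550,000 − 1,890,000 = 8,660,000 m³
S = 81,495,000 / 8,660,000 = 9.4105 PSU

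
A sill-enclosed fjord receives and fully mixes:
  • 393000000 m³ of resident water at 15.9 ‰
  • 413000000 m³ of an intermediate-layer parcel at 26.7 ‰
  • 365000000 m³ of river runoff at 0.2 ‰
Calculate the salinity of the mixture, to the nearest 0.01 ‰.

14.82 ‰

By conservation of dissolved salt,
salt = 393,000,000×15.9 + 413,000,000×26.7 + 365,000,000×0.2 = 6,248,700,000 + 11,027,100,000 + 73,000,000 = 17,348,800,000
volume = 393,000,000 + 413,000,000 + 365,000,000 = 1,171,000,000 m³
S = 17,348,800,000 / 1,171,000,000 = 14.8154 ‰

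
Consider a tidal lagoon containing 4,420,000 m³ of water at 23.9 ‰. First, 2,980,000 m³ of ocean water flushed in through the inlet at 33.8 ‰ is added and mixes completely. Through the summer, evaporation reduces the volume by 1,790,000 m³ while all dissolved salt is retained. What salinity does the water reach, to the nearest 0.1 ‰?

After mixing: salt = 4,420,000×23.9 + 2,980,000×33.8 = 206,362,000; volume = 7,400,000 m³
After evaporation: salt unchanged = 206,362,000; volume = 7,400,000 − 1,790,000 = 5,610,000 m³
S = 206,362,000 / 5,610,000 = 36.7847 ‰

36.8 ‰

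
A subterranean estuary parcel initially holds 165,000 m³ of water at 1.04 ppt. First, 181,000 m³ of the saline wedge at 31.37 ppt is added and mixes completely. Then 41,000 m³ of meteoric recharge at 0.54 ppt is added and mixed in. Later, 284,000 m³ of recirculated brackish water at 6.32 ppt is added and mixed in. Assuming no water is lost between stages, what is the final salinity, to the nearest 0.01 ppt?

Mass of salt is conserved:
Initial salt = 165,000×1.04 = 171,600
After stage 1: salt = 171,600 + 181,000×31.37 = 5,849,570; volume = 346,000 m³; S = 16.906 ppt
After stage 2: salt = 5,849,570 + 41,000×0.54 = 5,871,710; volume = 387,000 m³; S = 15.172 ppt
After stage 3: salt = 5,871,710 + 284,000×6.32 = 7,666,590; volume = 671,000 m³
S = 7,666,590 / 671,000 = 11.4256 ppt

11.43 ppt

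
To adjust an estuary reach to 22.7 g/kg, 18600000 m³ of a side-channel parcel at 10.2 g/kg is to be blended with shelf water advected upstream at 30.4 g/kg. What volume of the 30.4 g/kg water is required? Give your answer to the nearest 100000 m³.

30200000 m³

Salt balance: 18,600,000×10.2 + V×30.4 = (18,600,000+V)×22.7
189,720,000 + 30.4V = 422,220,000 + 22.7V
232,500,000 = 7.7V
V = 30,194,805.19 m³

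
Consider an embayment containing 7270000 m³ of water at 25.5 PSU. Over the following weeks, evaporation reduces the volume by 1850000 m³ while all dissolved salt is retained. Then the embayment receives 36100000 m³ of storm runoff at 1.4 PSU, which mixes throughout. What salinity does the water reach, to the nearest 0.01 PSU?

5.68 PSU

After evaporation: salt = 7,270,000×25.5 = 185,385,000; volume = 7,270,000 − 1,850,000 = 5,420,000 m³
After mixing: salt = 185,385,000 + 36,100,000×1.4 = 235,925,000; volume = 5,420,000 + 36,100,000 = 41,520,000 m³
S = 235,925,000 / 41,520,000 = 5.6822 PSU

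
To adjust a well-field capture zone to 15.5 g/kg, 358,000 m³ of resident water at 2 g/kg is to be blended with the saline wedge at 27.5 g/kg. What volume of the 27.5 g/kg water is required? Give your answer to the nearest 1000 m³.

Salt balance: 358,000×2 + V×27.5 = (358,000+V)×15.5
716,000 + 27.5V = 5,549,000 + 15.5V
4,833,000 = 12V
V = 402,750 m³

403000 m³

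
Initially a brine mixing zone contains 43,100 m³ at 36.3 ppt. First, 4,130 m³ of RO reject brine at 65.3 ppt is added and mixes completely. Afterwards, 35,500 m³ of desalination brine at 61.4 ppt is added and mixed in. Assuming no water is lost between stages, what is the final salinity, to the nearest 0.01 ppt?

48.52 ppt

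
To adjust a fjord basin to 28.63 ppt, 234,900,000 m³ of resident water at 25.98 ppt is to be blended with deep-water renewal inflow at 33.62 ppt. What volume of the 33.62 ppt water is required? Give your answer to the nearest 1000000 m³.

Salt balance: 234,900,000×25.98 + V×33.62 = (234,900,000+V)×28.63
6,102,702,000 + 33.62V = 6,725,187,000 + 28.63V
622,485,000 = 4.99V
V = 124,746,492.99 m³

125000000 m³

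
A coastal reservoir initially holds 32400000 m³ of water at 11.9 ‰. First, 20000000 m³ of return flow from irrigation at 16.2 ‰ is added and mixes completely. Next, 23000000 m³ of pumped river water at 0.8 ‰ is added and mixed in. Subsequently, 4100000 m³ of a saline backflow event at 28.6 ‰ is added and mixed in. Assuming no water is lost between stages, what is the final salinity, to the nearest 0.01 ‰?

Mass of salt is conserved:
Initial salt = 32,400,000×11.9 = 385,560,000
After stage 1: salt = 385,560,000 + 20,000,000×16.2 = 709,560,000; volume = 52,400,000 m³; S = 13.541 ‰
After stage 2: salt = 709,560,000 + 23,000,000×0.8 = 727,960,000; volume = 75,400,000 m³; S = 9.655 ‰
After stage 3: salt = 727,960,000 + 4,100,000×28.6 = 845,220,000; volume = 79,500,000 m³
S = 845,220,000 / 79,500,000 = 10.6317 ‰

10.63 ‰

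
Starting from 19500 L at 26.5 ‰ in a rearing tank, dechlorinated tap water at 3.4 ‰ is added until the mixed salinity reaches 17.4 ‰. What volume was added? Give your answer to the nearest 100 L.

Salt balance: 19,500×26.5 + V×3.4 = (19,500+V)×17.4
516,750 + 3.4V = 339,300 + 17.4V
177,450 = 14V
V = 12,675 L

12700 L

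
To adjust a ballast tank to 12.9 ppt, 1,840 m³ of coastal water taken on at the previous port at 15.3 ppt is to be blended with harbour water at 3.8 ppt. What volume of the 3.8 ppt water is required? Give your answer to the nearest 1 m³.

485 m³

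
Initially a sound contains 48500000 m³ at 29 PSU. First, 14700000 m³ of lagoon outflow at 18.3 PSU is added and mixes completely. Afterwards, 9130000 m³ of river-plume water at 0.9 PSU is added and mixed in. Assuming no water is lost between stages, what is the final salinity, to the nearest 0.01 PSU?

23.28 PSU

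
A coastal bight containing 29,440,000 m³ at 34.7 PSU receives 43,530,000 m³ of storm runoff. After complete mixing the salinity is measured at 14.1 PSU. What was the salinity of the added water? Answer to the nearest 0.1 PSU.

Salt balance: 29,440,000×34.7 + 43,530,000×S = 72,970,000×14.1
1,021,568,000 + 43,530,000·S = 1,028,877,000
S = (1,028,877,000 − 1,021,568,000) / 43,530,000 = 0.1679 PSU

0.2 PSU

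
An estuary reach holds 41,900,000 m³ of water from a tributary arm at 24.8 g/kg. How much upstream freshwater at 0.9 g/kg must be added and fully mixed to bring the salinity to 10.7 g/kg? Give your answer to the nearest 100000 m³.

60300000 m³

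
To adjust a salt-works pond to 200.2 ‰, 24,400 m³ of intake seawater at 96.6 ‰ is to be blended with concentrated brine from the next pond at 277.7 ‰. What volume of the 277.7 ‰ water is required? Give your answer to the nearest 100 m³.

32600 m³

Salt balance: 24,400×96.6 + V×277.7 = (24,400+V)×200.2
2,357,040 + 277.7V = 4,884,880 + 200.2V
2,527,840 = 77.5V
V = 32,617.29 m³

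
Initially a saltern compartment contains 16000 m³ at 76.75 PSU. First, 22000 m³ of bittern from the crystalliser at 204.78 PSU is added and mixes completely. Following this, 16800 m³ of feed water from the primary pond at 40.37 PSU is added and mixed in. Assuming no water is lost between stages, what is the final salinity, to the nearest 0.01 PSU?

Weighted by volume,
Initial salt = 16,000×76.75 = 1,228,000
After stage 1: salt = 1,228,000 + 22,000×204.78 = 5,733,160; volume = 38,000 m³; S = 150.873 PSU
After stage 2: salt = 5,733,160 + 16,800×40.37 = 6,411,376; volume = 54,800 m³
S = 6,411,376 / 54,800 = 116.9959 PSU

117.00 PSU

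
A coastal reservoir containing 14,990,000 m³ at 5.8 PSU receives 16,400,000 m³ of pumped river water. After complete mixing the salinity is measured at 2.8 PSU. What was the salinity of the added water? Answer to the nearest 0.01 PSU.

0.06 PSU

Salt balance: 14,990,000×5.8 + 16,400,000×S = 31,390,000×2.8
86,942,000 + 16,400,000·S = 87,892,000
S = (87,892,000 − 86,942,000) / 16,400,000 = 0.0579 PSU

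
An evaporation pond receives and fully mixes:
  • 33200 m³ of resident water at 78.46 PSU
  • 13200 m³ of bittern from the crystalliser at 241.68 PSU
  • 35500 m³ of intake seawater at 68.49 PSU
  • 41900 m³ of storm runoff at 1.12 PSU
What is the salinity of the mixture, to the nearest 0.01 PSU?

Weighted by volume,
salt = 33,200×78.46 + 13,200×241.68 + 35,500×68.49 + 41,900×1.12 = 2,604,872 + 3,190,176 + 2,431,395 + 46,928 = 8,273,371
volume = 33,200 + 13,200 + 35,500 + 41,900 = 123,800 m³
S = 8,273,371 / 123,800 = 66.8285 PSU

66.83 PSU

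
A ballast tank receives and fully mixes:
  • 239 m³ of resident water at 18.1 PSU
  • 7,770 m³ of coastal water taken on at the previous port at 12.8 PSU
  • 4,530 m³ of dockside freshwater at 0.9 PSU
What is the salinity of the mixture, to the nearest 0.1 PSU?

Mass of salt is conserved:
salt = 239×18.1 + 7,770×12.8 + 4,530×0.9 = 4,325.9 + 99,456 + 4,077 = 107,858.9
volume = 239 + 7,770 + 4,530 = 12,539 m³
S = 107,858.9 / 12,539 = 8.602 PSU

8.6 PSU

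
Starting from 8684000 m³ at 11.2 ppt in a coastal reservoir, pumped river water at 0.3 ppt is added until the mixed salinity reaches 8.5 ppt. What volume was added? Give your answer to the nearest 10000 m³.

Salt balance: 8,684,000×11.2 + V×0.3 = (8,684,000+V)×8.5
97,260,800 + 0.3V = 73,814,000 + 8.5V
23,446,800 = 8.2V
V = 2,859,365.85 m³

2860000 m³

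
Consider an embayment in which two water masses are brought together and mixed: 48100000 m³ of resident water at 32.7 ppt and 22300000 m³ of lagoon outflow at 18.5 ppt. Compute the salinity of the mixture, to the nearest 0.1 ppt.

Mass of salt is conserved:
salt = 48,100,000×32.7 + 22,300,000×18.5 = 1,572,870,000 + 412,550,000 = 1,985,420,000
volume = 48,100,000 + 22,300,000 = 70,400,000 m³
S = 1,985,420,000 / 70,400,000 = 28.202 ppt

28.2 ppt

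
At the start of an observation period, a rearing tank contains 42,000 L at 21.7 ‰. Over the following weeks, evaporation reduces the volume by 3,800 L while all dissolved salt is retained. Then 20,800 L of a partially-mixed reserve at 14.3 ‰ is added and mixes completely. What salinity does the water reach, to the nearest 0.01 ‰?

After evaporation: salt = 42,000×21.7 = 911,400; volume = 42,000 − 3,800 = 38,200 L
After mixing: salt = 911,400 + 20,800×14.3 = 1,208,840; volume = 38,200 + 20,800 = 59,000 L
S = 1,208,840 / 59,000 = 20.4888 ‰

20.49 ‰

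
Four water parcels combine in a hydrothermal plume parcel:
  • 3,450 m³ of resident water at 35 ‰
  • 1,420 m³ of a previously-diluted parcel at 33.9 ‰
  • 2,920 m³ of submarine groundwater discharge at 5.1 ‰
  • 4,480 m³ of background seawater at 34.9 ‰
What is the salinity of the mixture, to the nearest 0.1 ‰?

27.7 ‰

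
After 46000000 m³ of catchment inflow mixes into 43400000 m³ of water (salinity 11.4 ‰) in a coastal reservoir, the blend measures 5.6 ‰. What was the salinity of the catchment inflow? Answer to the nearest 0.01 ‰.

Salt balance: 43,400,000×11.4 + 46,000,000×S = 89,400,000×5.6
494,760,000 + 46,000,000·S = 500,640,000
S = (500,640,000 − 494,760,000) / 46,000,000 = 0.1278 ‰

0.13 ‰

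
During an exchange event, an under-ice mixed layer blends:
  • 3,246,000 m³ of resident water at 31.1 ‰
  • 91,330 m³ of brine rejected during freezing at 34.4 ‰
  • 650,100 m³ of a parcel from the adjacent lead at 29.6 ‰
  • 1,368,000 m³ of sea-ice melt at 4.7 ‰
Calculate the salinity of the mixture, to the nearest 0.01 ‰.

24.23 ‰

Weighted by volume,
salt = 3,246,000×31.1 + 91,330×34.4 + 650,100×29.6 + 1,368,000×4.7 = 100,950,600 + 3,141,752 + 19,242,960 + 6,429,600 = 129,764,912
volume = 3,246,000 + 91,330 + 650,100 + 1,368,000 = 5,355,430 m³
S = 129,764,912 / 5,355,430 = 24.2305 ‰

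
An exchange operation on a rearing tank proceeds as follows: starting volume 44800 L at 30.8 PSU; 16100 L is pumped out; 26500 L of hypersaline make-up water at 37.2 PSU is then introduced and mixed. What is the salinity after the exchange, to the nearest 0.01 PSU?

33.87 PSU

Remaining after removal: 28,700 L at 30.8 PSU (salt = 883,960)
After addition: salt = 883,960 + 26,500×37.2 = 1,869,760; volume = 55,200 L
S = 1,869,760 / 55,200 = 33.8725 PSU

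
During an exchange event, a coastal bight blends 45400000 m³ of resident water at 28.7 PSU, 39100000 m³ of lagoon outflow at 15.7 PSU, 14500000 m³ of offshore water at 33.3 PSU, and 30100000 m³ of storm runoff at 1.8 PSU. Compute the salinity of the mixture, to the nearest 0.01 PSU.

19.01 PSU

Mass of salt is conserved:
salt = 45,400,000×28.7 + 39,100,000×15.7 + 14,500,000×33.3 + 30,100,000×1.8 = 1,302,980,000 + 613,870,000 + 482,850,000 + 54,180,000 = 2,453,880,000
volume = 45,400,000 + 39,100,000 + 14,500,000 + 30,100,000 = 129,100,000 m³
S = 2,453,880,000 / 129,100,000 = 19.0076 PSU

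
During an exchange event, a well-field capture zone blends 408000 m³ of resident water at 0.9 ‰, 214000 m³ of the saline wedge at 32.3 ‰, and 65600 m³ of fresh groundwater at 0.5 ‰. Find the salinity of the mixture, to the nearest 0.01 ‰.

10.63 ‰

Salt balance:
salt = 408,000×0.9 + 214,000×32.3 + 65,600×0.5 = 367,200 + 6,912,200 + 32,800 = 7,312,200
volume = 408,000 + 214,000 + 65,600 = 687,600 m³
S = 7,312,200 / 687,600 = 10.6344 ‰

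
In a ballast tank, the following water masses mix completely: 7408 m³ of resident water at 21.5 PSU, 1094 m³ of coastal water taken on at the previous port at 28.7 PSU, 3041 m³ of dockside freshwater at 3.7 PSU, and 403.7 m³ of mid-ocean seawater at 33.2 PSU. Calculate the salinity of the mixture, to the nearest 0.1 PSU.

Weighted by volume,
salt = 7,408×21.5 + 1,094×28.7 + 3,041×3.7 + 403.7×33.2 = 159,272 + 31,397.8 + 11,251.7 + 13,402.84 = 215,324.34
volume = 7,408 + 1,094 + 3,041 + 403.7 = 11,946.7 m³
S = 215,324.34 / 11,946.7 = 18.024 PSU

18.0 PSU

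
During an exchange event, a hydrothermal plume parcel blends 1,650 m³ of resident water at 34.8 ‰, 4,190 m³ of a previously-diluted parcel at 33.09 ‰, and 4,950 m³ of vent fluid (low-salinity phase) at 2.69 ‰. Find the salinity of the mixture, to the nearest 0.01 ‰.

19.41 ‰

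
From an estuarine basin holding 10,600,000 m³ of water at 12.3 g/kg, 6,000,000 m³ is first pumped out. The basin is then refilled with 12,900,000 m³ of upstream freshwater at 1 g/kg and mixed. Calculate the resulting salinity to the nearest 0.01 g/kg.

Remaining after removal: 4,600,000 m³ at 12.3 g/kg (salt = 56,580,000)
After addition: salt = 56,580,000 + 12,900,000×1 = 69,480,000; volume = 17,500,000 m³
S = 69,480,000 / 17,500,000 = 3.9703 g/kg

3.97 g/kg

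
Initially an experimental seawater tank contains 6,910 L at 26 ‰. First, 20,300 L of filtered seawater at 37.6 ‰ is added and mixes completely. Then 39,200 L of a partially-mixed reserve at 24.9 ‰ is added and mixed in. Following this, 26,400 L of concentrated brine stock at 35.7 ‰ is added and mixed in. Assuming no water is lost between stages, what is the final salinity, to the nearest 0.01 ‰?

30.83 ‰

Mass of salt is conserved:
Initial salt = 6,910×26 = 179,660
After stage 1: salt = 179,660 + 20,300×37.6 = 942,940; volume = 27,210 L; S = 34.654 ‰
After stage 2: salt = 942,940 + 39,200×24.9 = 1,919,020; volume = 66,410 L; S = 28.897 ‰
After stage 3: salt = 1,919,020 + 26,400×35.7 = 2,861,500; volume = 92,810 L
S = 2,861,500 / 92,810 = 30.8318 ‰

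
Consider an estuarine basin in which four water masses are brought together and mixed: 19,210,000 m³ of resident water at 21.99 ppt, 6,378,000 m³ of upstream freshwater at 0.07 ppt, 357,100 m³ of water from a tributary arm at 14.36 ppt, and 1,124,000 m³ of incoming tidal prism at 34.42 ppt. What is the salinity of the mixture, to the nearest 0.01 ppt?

17.24 ppt

Conserving salt mass:
salt = 19,210,000×21.99 + 6,378,000×0.07 + 357,100×14.36 + 1,124,000×34.42 = 422,427,900 + 446,460 + 5,127,956 + 38,688,080 = 466,690,396
volume = 19,210,000 + 6,378,000 + 357,100 + 1,124,000 = 27,069,100 m³
S = 466,690,396 / 27,069,100 = 17.2407 ppt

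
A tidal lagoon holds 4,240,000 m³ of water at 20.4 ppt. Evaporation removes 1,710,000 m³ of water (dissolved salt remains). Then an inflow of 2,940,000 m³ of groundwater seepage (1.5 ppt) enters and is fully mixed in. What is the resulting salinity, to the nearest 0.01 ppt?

16.62 ppt

After evaporation: salt = 4,240,000×20.4 = 86,496,000; volume = 4,240,000 − 1,710,000 = 2,530,000 m³
After mixing: salt = 86,496,000 + 2,940,000×1.5 = 90,906,000; volume = 2,530,000 + 2,940,000 = 5,470,000 m³
S = 90,906,000 / 5,470,000 = 16.619 ppt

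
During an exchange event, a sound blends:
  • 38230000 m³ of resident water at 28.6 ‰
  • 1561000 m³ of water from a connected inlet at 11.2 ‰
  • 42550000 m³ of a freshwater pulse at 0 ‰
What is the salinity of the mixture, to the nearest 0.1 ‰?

By conservation of dissolved salt,
salt = 38,230,000×28.6 + 1,561,000×11.2 + 42,550,000×0 = 1,093,378,000 + 17,483,200 + 0 = 1,110,861,200
volume = 38,230,000 + 1,561,000 + 42,550,000 = 82,341,000 m³
S = 1,110,861,200 / 82,341,000 = 13.491 ‰

13.5 ‰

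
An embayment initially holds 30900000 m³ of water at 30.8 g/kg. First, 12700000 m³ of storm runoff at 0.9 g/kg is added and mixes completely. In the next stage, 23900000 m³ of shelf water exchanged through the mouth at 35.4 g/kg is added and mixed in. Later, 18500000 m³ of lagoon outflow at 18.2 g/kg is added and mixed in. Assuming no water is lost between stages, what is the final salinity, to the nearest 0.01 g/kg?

24.95 g/kg

Conserving salt mass:
Initial salt = 30,900,000×30.8 = 951,720,000
After stage 1: salt = 951,720,000 + 12,700,000×0.9 = 963,150,000; volume = 43,600,000 m³; S = 22.091 g/kg
After stage 2: salt = 963,150,000 + 23,900,000×35.4 = 1,809,210,000; volume = 67,500,000 m³; S = 26.803 g/kg
After stage 3: salt = 1,809,210,000 + 18,500,000×18.2 = 2,145,910,000; volume = 86,000,000 m³
S = 2,145,910,000 / 86,000,000 = 24.9524 g/kg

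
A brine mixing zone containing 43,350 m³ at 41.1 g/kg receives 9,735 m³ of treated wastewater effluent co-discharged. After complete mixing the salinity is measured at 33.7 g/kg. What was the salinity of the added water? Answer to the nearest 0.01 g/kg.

Salt balance: 43,350×41.1 + 9,735×S = 53,085×33.7
1,781,685 + 9,735·S = 1,788,964.5
S = (1,788,964.5 − 1,781,685) / 9,735 = 0.7478 g/kg

0.75 g/kg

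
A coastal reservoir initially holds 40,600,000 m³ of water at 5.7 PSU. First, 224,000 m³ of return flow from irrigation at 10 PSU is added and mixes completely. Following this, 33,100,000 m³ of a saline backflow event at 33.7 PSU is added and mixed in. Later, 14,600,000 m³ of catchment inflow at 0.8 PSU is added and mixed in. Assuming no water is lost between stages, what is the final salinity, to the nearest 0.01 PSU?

Mass of salt is conserved:
Initial salt = 40,600,000×5.7 = 231,420,000
After stage 1: salt = 231,420,000 + 224,000×10 = 233,660,000; volume = 40,824,000 m³; S = 5.724 PSU
After stage 2: salt = 233,660,000 + 33,100,000×33.7 = 1,349,130,000; volume = 73,924,000 m³; S = 18.25 PSU
After stage 3: salt = 1,349,130,000 + 14,600,000×0.8 = 1,360,810,000; volume = 88,524,000 m³
S = 1,360,810,000 / 88,524,000 = 15.3722 PSU

15.37 PSU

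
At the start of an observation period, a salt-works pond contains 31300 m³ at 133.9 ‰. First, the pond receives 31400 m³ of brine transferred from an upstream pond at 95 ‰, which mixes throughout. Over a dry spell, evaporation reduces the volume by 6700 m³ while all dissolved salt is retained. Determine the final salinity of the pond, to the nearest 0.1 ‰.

After mixing: salt = 31,300×133.9 + 31,400×95 = 7,174,070; volume = 62,700 m³
After evaporation: salt unchanged = 7,174,070; volume = 62,700 − 6,700 = 56,000 m³
S = 7,174,070 / 56,000 = 128.1084 ‰

128.1 ‰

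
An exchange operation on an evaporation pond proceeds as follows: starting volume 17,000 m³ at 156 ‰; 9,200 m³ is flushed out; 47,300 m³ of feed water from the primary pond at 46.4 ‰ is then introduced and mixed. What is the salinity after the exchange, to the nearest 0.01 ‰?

61.92 ‰

Remaining after removal: 7,800 m³ at 156 ‰ (salt = 1,216,800)
After addition: salt = 1,216,800 + 47,300×46.4 = 3,411,520; volume = 55,100 m³
S = 3,411,520 / 55,100 = 61.9151 ‰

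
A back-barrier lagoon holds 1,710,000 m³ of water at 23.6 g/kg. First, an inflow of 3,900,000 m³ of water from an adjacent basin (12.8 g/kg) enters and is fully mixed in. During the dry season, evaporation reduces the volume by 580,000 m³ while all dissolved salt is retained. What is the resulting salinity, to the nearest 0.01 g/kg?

After mixing: salt = 1,710,000×23.6 + 3,900,000×12.8 = 90,276,000; volume = 5,610,000 m³
After evaporation: salt unchanged = 90,276,000; volume = 5,610,000 − 580,000 = 5,030,000 m³
S = 90,276,000 / 5,030,000 = 17.9475 g/kg

17.95 g/kg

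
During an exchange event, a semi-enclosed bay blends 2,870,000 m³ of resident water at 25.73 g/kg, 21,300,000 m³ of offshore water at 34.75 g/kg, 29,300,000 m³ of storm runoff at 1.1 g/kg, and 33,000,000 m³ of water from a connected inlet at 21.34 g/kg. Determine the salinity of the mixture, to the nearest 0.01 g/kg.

17.93 g/kg

Salt balance:
salt = 2,870,000×25.73 + 21,300,000×34.75 + 29,300,000×1.1 + 33,000,000×21.34 = 73,845,100 + 740,175,000 + 32,230,000 + 704,220,000 = 1,550,470,100
volume = 2,870,000 + 21,300,000 + 29,300,000 + 33,000,000 = 86,470,000 m³
S = 1,550,470,100 / 86,470,000 = 17.9307 g/kg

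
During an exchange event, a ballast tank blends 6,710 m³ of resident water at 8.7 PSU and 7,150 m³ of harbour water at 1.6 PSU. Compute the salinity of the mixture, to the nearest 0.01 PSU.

5.04 PSU

Weighted by volume,
salt = 6,710×8.7 + 7,150×1.6 = 58,377 + 11,440 = 69,817
volume = 6,710 + 7,150 = 13,860 m³
S = 69,817 / 13,860 = 5.0373 PSU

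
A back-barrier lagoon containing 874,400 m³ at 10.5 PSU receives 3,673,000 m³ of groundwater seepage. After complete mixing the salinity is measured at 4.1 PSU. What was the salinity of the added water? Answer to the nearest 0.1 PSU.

2.6 PSU

Salt balance: 874,400×10.5 + 3,673,000×S = 4,547,400×4.1
9,181,200 + 3,673,000·S = 18,644,340
S = (18,644,340 − 9,181,200) / 3,673,000 = 2.5764 PSU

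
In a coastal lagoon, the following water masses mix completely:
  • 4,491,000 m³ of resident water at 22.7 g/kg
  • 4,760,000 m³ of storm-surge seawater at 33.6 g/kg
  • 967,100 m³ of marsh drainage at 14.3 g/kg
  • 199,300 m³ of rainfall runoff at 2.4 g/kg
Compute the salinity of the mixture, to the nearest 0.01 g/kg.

Mass of salt is conserved:
salt = 4,491,000×22.7 + 4,760,000×33.6 + 967,100×14.3 + 199,300×2.4 = 101,945,700 + 159,936,000 + 13,829,530 + 478,320 = 276,189,550
volume = 4,491,000 + 4,760,000 + 967,100 + 199,300 = 10,417,400 m³
S = 276,189,550 / 10,417,400 = 26.5123 g/kg

26.51 g/kg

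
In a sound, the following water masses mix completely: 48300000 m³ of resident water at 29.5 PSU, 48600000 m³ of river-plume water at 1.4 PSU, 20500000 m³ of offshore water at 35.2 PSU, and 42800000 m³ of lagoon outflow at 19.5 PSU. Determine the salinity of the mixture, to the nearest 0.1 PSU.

19.0 PSU

Weighted by volume,
salt = 48,300,000×29.5 + 48,600,000×1.4 + 20,500,000×35.2 + 42,800,000×19.5 = 1,424,850,000 + 68,040,000 + 721,600,000 + 834,600,000 = 3,049,090,000
volume = 48,300,000 + 48,600,000 + 20,500,000 + 42,800,000 = 160,200,000 m³
S = 3,049,090,000 / 160,200,000 = 19.033 PSU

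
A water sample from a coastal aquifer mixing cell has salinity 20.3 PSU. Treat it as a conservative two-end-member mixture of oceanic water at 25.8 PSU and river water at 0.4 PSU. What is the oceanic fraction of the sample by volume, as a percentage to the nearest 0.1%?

78.3%

Let g be the oceanic fraction. Salt balance per unit volume:
g×25.8 + (1−g)×0.4 = 20.3
g = (20.3 − 0.4) / (25.8 − 0.4) = 19.9/25.4 = 0.7835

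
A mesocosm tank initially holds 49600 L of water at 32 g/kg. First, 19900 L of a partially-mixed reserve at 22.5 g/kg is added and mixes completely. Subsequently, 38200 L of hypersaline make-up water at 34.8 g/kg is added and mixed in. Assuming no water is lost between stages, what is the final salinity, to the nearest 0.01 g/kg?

31.24 g/kg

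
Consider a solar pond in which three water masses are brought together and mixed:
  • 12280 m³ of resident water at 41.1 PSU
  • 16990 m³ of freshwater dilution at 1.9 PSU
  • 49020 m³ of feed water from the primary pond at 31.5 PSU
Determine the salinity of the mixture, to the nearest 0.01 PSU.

26.58 PSU

By conservation of dissolved salt,
salt = 12,280×41.1 + 16,990×1.9 + 49,020×31.5 = 504,708 + 32,281 + 1,544,130 = 2,081,119
volume = 12,280 + 16,990 + 49,020 = 78,290 m³
S = 2,081,119 / 78,290 = 26.5822 PSU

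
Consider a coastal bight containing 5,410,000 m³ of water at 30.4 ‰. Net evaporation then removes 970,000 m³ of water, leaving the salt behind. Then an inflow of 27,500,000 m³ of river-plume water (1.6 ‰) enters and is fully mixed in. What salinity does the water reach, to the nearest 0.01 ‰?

6.53 ‰

After evaporation: salt = 5,410,000×30.4 = 164,464,000; volume = 5,410,000 − 970,000 = 4,440,000 m³
After mixing: salt = 164,464,000 + 27,500,000×1.6 = 208,464,000; volume = 4,440,000 + 27,500,000 = 31,940,000 m³
S = 208,464,000 / 31,940,000 = 6.5267 ‰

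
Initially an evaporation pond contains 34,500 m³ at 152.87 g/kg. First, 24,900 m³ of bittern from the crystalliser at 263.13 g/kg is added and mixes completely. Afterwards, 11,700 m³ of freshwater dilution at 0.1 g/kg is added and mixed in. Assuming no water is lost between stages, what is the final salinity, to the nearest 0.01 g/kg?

166.34 g/kg

Mass of salt is conserved:
Initial salt = 34,500×152.87 = 5,274,015
After stage 1: salt = 5,274,015 + 24,900×263.13 = 11,825,952; volume = 59,400 m³; S = 199.09 g/kg
After stage 2: salt = 11,825,952 + 11,700×0.1 = 11,827,122; volume = 71,100 m³
S = 11,827,122 / 71,100 = 166.3449 g/kg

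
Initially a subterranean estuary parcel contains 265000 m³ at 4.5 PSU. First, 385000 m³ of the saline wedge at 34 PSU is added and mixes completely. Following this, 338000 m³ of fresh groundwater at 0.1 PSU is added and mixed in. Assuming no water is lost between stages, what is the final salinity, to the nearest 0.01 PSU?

Salt balance:
Initial salt = 265,000×4.5 = 1,192,500
After stage 1: salt = 1,192,500 + 385,000×34 = 14,282,500; volume = 650,000 m³; S = 21.973 PSU
After stage 2: salt = 14,282,500 + 338,000×0.1 = 14,316,300; volume = 988,000 m³
S = 14,316,300 / 988,000 = 14.4902 PSU

14.49 PSU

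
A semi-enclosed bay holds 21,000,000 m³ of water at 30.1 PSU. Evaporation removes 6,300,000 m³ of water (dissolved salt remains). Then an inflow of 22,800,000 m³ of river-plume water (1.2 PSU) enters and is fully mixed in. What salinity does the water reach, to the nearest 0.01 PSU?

After evaporation: salt = 21,000,000×30.1 = 632,100,000; volume = 21,000,000 − 6,300,000 = 14,700,000 m³
After mixing: salt = 632,100,000 + 22,800,000×1.2 = 659,460,000; volume = 14,700,000 + 22,800,000 = 37,500,000 m³
S = 659,460,000 / 37,500,000 = 17.5856 PSU

17.59 PSU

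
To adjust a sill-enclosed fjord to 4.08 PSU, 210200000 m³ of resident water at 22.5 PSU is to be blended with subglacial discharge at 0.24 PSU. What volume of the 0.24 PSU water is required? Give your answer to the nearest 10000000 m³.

1010000000 m³

Salt balance: 210,200,000×22.5 + V×0.24 = (210,200,000+V)×4.08
4,729,500,000 + 0.24V = 857,616,000 + 4.08V
3,871,884,000 = 3.84V
V = 1,008,303,125 m³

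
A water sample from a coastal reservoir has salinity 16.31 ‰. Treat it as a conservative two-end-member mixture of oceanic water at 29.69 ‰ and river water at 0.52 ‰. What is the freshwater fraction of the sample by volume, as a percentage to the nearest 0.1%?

45.9%

Let f be the freshwater fraction. Salt balance per unit volume:
f×0.52 + (1−f)×29.69 = 16.31
f = (29.69 − 16.31) / (29.69 − 0.52) = 13.38/29.17 = 0.4587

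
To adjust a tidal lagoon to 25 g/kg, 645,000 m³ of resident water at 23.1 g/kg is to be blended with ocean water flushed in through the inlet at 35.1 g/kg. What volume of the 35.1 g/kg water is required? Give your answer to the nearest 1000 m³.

Salt balance: 645,000×23.1 + V×35.1 = (645,000+V)×25
14,899,500 + 35.1V = 16,125,000 + 25V
1,225,500 = 10.1V
V = 121,336.63 m³

121000 m³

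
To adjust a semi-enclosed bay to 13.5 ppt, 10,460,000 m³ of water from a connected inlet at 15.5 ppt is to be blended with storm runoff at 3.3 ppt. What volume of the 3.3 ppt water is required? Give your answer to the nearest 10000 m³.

2050000 m³

Salt balance: 10,460,000×15.5 + V×3.3 = (10,460,000+V)×13.5
162,130,000 + 3.3V = 141,210,000 + 13.5V
20,920,000 = 10.2V
V = 2,050,980.39 m³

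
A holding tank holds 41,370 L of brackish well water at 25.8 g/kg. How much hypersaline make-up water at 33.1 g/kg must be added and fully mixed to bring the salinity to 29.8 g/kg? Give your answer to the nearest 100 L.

50100 L

Salt balance: 41,370×25.8 + V×33.1 = (41,370+V)×29.8
1,067,346 + 33.1V = 1,232,826 + 29.8V
165,480 = 3.3V
V = 50,145.45 L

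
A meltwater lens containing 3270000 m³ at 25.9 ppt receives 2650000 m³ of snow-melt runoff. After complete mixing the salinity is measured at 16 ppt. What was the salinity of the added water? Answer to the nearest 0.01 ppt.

3.78 ppt

Salt balance: 3,270,000×25.9 + 2,650,000×S = 5,920,000×16
84,693,000 + 2,650,000·S = 94,720,000
S = (94,720,000 − 84,693,000) / 2,650,000 = 3.7838 ppt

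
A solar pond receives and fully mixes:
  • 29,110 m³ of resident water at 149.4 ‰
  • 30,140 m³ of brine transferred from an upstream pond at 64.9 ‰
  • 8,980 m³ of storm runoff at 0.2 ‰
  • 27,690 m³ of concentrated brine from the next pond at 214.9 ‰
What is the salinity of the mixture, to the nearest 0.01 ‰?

127.79 ‰

Total salt / total volume:
salt = 29,110×149.4 + 30,140×64.9 + 8,980×0.2 + 27,690×214.9 = 4,349,034 + 1,956,086 + 1,796 + 5,950,581 = 12,257,497
volume = 29,110 + 30,140 + 8,980 + 27,690 = 95,920 m³
S = 12,257,497 / 95,920 = 127.7888 ‰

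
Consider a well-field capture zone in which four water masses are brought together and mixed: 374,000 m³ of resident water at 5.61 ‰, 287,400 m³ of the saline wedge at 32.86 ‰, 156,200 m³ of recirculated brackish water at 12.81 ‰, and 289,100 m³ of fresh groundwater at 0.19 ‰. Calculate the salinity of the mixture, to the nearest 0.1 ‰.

12.3 ‰

Conserving salt mass:
salt = 374,000×5.61 + 287,400×32.86 + 156,200×12.81 + 289,100×0.19 = 2,098,140 + 9,443,964 + 2,000,922 + 54,929 = 13,597,955
volume = 374,000 + 287,400 + 156,200 + 289,100 = 1,106,700 m³
S = 13,597,955 / 1,106,700 = 12.287 ‰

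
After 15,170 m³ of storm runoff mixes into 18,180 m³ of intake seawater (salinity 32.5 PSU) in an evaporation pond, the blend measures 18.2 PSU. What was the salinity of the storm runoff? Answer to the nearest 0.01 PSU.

1.06 PSU

Salt balance: 18,180×32.5 + 15,170×S = 33,350×18.2
590,850 + 15,170·S = 606,970
S = (606,970 − 590,850) / 15,170 = 1.0626 PSU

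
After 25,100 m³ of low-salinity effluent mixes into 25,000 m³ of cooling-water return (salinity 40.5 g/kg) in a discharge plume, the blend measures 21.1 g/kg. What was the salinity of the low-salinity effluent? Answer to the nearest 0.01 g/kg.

1.78 g/kg

Salt balance: 25,000×40.5 + 25,100×S = 50,100×21.1
1,012,500 + 25,100·S = 1,057,110
S = (1,057,110 − 1,012,500) / 25,100 = 1.7773 g/kg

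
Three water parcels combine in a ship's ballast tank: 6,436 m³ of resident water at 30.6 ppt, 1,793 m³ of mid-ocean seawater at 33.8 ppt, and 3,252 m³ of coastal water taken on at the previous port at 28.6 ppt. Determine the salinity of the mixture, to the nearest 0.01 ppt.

30.53 ppt

Total salt / total volume:
salt = 6,436×30.6 + 1,793×33.8 + 3,252×28.6 = 196,941.6 + 60,603.4 + 93,007.2 = 350,552.2
volume = 6,436 + 1,793 + 3,252 = 11,481 m³
S = 350,552.2 / 11,481 = 30.5332 ppt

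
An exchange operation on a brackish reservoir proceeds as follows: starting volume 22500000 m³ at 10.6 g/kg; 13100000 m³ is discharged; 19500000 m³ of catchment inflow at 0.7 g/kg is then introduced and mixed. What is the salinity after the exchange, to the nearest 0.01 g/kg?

3.92 g/kg

Remaining after removal: 9,400,000 m³ at 10.6 g/kg (salt = 99,640,000)
After addition: salt = 99,640,000 + 19,500,000×0.7 = 113,290,000; volume = 28,900,000 m³
S = 113,290,000 / 28,900,000 = 3.9201 g/kg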